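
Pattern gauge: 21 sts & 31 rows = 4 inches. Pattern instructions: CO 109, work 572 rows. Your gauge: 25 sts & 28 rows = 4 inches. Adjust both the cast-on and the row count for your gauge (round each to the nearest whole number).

Cast on 130 stitches; work 517 rows.

Stitches: 109 × 25/21 = 129.76 → 130.
Rows: 572 × 28/31 = 516.65 → 517.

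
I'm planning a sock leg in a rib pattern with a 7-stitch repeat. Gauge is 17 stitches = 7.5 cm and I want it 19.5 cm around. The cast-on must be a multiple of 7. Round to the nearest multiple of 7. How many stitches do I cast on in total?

42 stitches.

17 / 7.5 = 2.267 sts per cm.
19.5 × 2.267 = 44.20 sts.
Nearest multiple of 7: 42.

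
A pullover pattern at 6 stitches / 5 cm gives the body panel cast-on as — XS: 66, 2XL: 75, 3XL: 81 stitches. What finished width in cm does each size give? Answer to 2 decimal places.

6/5 = 1.2 sts per cm.
XS: 66 / 1.2 = 55.000 → 55.00 cm.
2XL: 75 / 1.2 = 62.500 → 62.50 cm.
3XL: 81 / 1.2 = 67.500 → 67.50 cm.

XS 55.00 cm; 2XL 62.50 cm; 3XL 67.50 cm.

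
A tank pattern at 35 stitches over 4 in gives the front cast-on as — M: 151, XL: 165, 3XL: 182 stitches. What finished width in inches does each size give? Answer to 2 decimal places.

35/4 = 8.75 sts per in.
M: 151 / 8.75 = 17.257 → 17.26 in.
XL: 165 / 8.75 = 18.857 → 18.86 in.
3XL: 182 / 8.75 = 20.800 → 20.80 in.

M 17.26 inches; XL 18.86 inches; 3XL 20.80 inches.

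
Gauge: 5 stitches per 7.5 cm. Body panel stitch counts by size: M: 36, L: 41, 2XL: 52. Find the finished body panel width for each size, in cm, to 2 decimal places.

M 54.00 cm; L 61.50 cm; 2XL 78.00 cm.

5/7.5 = 0.667 sts per cm.
M: 36 / 0.667 = 54.000 → 54.00 cm.
L: 41 / 0.667 = 61.500 → 61.50 cm.
2XL: 52 / 0.667 = 78.000 → 78.00 cm.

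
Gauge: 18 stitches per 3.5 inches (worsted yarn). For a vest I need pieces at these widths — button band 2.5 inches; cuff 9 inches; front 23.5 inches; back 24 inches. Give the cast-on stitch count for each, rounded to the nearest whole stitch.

Rate = 18/3.5 = 5.143 sts per in.
button band: 2.5 × 5.143 = 12.86 → 13.
cuff: 9 × 5.143 = 46.29 → 46.
front: 23.5 × 5.143 = 120.86 → 121.
back: 24 × 5.143 = 123.43 → 123.

button band 13; cuff 46; front 121; back 123.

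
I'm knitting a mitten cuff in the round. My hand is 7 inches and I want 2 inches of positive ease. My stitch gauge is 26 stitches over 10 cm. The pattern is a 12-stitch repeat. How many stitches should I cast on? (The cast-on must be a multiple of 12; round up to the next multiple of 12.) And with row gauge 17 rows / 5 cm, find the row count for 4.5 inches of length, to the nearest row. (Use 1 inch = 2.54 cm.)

Finished = 7 + 2 = 9 inches.
9 inches × 2.54 = 22.86 cm.
26/10 = 2.6 sts per cm; 22.86 × 2.6 = 59.44 sts.
Next multiple of 12 → 60.
4.5 inches = 11.43 cm; × 3.4 = 38.86 → 39 rows.

Cast on 60 stitches; work 39 rows.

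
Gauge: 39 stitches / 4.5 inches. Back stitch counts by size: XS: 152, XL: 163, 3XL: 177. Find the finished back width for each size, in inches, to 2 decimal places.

XS 17.54 inches; XL 18.81 inches; 3XL 20.42 inches.

39/4.5 = 8.667 sts per in.
XS: 152 / 8.667 = 17.538 → 17.54 in.
XL: 163 / 8.667 = 18.808 → 18.81 in.
3XL: 177 / 8.667 = 20.423 → 20.42 in.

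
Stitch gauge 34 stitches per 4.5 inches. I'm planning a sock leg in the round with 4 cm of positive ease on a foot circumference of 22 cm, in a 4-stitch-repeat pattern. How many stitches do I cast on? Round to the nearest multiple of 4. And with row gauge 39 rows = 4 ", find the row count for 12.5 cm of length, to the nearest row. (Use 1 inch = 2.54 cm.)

Finished = 22 + 4 = 26 cm.
26 cm × 1/2.54 = 10.24 inches.
34/4.5 = 7.556 sts per in; 10.24 × 7.556 = 77.34 sts.
Nearest multiple of 4 → 76.
12.5 cm = 4.92 inches; × 9.75 = 47.98 → 48 rows.

Cast on 76 stitches; work 48 rows.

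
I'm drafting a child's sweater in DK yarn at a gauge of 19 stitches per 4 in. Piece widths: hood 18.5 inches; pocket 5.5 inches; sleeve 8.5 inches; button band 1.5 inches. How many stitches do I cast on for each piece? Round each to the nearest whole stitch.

hood 88; pocket 26; sleeve 40; button band 7.

Rate = 19/4 = 4.75 sts per in.
hood: 18.5 × 4.75 = 87.88 → 88.
pocket: 5.5 × 4.75 = 26.12 → 26.
sleeve: 8.5 × 4.75 = 40.38 → 40.
button band: 1.5 × 4.75 = 7.12 → 7.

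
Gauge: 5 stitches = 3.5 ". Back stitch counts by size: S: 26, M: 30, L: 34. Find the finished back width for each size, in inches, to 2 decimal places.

S 18.20 inches; M 21.00 inches; L 23.80 inches.

5/3.5 = 1.429 sts per in.
S: 26 / 1.429 = 18.200 → 18.20 in.
M: 30 / 1.429 = 21.000 → 21.00 in.
L: 34 / 1.429 = 23.800 → 23.80 in.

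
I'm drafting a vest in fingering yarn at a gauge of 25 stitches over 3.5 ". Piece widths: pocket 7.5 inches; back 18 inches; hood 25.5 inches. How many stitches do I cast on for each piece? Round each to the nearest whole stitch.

pocket 54; back 129; hood 182.

Rate = 25/3.5 = 7.143 sts per in.
pocket: 7.5 × 7.143 = 53.57 → 54.
back: 18 × 7.143 = 128.57 → 129.
hood: 25.5 × 7.143 = 182.14 → 182.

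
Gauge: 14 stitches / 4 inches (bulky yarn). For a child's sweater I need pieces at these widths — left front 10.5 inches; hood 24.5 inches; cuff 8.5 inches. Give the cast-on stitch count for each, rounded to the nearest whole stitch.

left front 37; hood 86; cuff 30.

Rate = 14/4 = 3.5 sts per in.
left front: 10.5 × 3.5 = 36.75 → 37.
hood: 24.5 × 3.5 = 85.75 → 86.
cuff: 8.5 × 3.5 = 29.75 → 30.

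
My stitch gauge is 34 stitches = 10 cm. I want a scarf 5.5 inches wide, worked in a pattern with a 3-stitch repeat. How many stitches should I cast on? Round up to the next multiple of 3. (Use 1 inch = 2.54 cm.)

5.5 in = 5.5 × 2.54 = 13.97 cm.
34 / 10 = 3.4 sts/cm.
13.97 × 3.4 = 47.50 sts.
→ 48.

Cast on 48 stitches.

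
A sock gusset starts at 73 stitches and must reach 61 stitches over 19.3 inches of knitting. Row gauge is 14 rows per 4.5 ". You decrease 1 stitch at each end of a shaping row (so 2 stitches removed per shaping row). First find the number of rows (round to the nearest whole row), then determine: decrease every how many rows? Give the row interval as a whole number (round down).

Decrease every 10th row.

Rows = 19.3 × 3.111 = 60.0 → 60 rows.
Stitches to remove: 12 → 6 shaping rows (at 2 st each).
60 / 6 = 10.00 → every 10 rows.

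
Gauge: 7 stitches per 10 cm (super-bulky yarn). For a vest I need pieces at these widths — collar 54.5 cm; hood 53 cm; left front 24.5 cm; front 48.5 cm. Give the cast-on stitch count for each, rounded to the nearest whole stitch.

collar 38; hood 37; left front 17; front 34.

Rate = 7/10 = 0.7 sts per cm.
collar: 54.5 × 0.7 = 38.15 → 38.
hood: 53 × 0.7 = 37.10 → 37.
left front: 24.5 × 0.7 = 17.15 → 17.
front: 48.5 × 0.7 = 33.95 → 34.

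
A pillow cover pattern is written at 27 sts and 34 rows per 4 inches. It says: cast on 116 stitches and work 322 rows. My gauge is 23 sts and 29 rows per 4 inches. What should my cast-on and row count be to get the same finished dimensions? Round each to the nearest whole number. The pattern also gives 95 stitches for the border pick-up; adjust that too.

Cast on 99 stitches; work 275 rows; border pick-up 81 stitches.

Stitches: 116 × 23/27 = 98.81 → 99.
Rows: 322 × 29/34 = 274.65 → 275.
border pick-up: 95 × 23/27 = 80.93 → 81.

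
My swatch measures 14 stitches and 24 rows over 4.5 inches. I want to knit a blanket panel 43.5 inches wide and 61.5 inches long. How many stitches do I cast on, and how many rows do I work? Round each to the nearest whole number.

Stitch gauge = 14/4.5 = 3.111 sts/in; 43.5 × 3.111 = 135.33 → 135 sts.
Row gauge = 24/4.5 = 5.333 rows/in; 61.5 × 5.333 = 328.00 → 328 rows.

Cast on 135 stitches and work 328 rows.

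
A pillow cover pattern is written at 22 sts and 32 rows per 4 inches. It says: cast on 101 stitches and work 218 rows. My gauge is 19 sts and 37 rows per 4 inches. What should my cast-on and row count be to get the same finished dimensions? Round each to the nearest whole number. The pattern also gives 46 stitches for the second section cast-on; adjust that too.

Stitches: 101 × 19/22 = 87.23 → 87.
Rows: 218 × 37/32 = 252.06 → 252.
second section cast-on: 46 × 19/22 = 39.73 → 40.

Cast on 87 stitches; work 252 rows; second section cast-on 40 stitches.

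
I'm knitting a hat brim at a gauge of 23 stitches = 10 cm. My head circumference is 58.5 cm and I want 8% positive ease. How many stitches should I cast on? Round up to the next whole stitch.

146 stitches.

Finished = 58.5 × 1.08 = 63.18 cm.
23 / 10 = 2.3 sts per cm.
63.18 × 2.3 = 145.31 sts.
→ 146 sts.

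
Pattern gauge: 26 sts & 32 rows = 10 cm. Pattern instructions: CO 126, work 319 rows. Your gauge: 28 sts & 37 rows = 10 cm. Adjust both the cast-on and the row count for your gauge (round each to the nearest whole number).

Stitches: 126 × 28/26 = 135.69 → 136.
Rows: 319 × 37/32 = 368.84 → 369.

Cast on 136 stitches; work 369 rows.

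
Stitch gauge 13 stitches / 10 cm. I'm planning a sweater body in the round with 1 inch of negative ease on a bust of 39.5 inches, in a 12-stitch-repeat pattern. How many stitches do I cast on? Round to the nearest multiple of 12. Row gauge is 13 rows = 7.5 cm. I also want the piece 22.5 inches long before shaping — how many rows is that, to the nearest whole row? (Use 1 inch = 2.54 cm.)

Cast on 132 stitches; work 99 rows.

Finished = 39.5 − 1 = 38.5 inches.
38.5 inches × 2.54 = 97.79 cm.
13/10 = 1.3 sts per cm; 97.79 × 1.3 = 127.13 sts.
Nearest multiple of 12 → 132.
22.5 inches = 57.15 cm; × 1.733 = 99.06 → 99 rows.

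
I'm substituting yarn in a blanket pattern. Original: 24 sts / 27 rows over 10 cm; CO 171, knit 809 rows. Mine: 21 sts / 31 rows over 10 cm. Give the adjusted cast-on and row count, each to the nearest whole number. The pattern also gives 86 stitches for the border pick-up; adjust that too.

Stitches: 171 × 21/24 = 149.62 → 150.
Rows: 809 × 31/27 = 928.85 → 929.
border pick-up: 86 × 21/24 = 75.25 → 75.

Cast on 150 stitches; work 929 rows; border pick-up 75 stitches.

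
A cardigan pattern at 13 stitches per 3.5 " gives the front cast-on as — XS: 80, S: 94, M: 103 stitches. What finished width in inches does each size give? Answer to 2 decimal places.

XS 21.54 inches; S 25.31 inches; M 27.73 inches.

13/3.5 = 3.714 sts per in.
XS: 80 / 3.714 = 21.538 → 21.54 in.
S: 94 / 3.714 = 25.308 → 25.31 in.
M: 103 / 3.714 = 27.731 → 27.73 in.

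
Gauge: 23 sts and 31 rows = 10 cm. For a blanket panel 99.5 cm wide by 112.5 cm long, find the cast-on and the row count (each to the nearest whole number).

Stitch gauge = 23/10 = 2.3 sts/cm; 99.5 × 2.3 = 228.85 → 229 sts.
Row gauge = 31/10 = 3.1 rows/cm; 112.5 × 3.1 = 348.75 → 349 rows.

Cast on 229 stitches and work 349 rows.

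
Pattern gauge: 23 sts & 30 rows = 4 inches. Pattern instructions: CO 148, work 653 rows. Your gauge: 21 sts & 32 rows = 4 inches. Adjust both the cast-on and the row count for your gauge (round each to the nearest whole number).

Stitches: 148 × 21/23 = 135.13 → 135.
Rows: 653 × 32/30 = 696.53 → 697.

Cast on 135 stitches; work 697 rows.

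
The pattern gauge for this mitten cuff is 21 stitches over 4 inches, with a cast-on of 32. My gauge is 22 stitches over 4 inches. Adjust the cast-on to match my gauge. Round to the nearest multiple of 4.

Scale factor = 22 / 21 = 1.048.
32 × 22 / 21 = 33.52 sts.
→ 32 sts.

Cast on 32 stitches.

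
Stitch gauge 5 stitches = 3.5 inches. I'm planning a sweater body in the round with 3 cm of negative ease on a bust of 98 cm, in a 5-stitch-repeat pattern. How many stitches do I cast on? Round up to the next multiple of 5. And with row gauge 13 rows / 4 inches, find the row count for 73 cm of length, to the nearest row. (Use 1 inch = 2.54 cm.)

Finished = 98 − 3 = 95 cm.
95 cm × 1/2.54 = 37.40 inches.
5/3.5 = 1.429 sts per in; 37.40 × 1.429 = 53.43 sts.
Next multiple of 5 → 55.
73 cm = 28.74 inches; × 3.25 = 93.41 → 93 rows.

Cast on 55 stitches; work 93 rows.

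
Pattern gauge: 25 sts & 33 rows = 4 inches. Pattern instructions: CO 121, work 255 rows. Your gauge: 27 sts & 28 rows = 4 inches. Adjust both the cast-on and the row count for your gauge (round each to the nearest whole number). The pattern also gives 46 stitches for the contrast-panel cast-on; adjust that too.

Stitches: 121 × 27/25 = 130.68 → 131.
Rows: 255 × 28/33 = 216.36 → 216.
contrast-panel cast-on: 46 × 27/25 = 49.68 → 50.

Cast on 131 stitches; work 216 rows; contrast-panel cast-on 50 stitches.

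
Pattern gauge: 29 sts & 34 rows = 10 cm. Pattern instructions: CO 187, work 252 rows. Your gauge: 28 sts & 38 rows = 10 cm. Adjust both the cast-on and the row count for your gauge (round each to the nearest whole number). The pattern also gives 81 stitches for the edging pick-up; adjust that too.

Cast on 181 stitches; work 282 rows; edging pick-up 78 stitches.

Stitches: 187 × 28/29 = 180.55 → 181.
Rows: 252 × 38/34 = 281.65 → 282.
edging pick-up: 81 × 28/29 = 78.21 → 78.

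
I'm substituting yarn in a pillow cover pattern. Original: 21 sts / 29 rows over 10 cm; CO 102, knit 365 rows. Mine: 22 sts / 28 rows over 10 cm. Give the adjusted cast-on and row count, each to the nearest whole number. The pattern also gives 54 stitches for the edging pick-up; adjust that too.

Cast on 107 stitches; work 352 rows; edging pick-up 57 stitches.

Stitches: 102 × 22/21 = 106.86 → 107.
Rows: 365 × 28/29 = 352.41 → 352.
edging pick-up: 54 × 22/21 = 56.57 → 57.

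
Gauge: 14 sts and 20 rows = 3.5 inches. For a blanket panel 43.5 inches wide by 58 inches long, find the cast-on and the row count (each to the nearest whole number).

Cast on 174 stitches and work 331 rows.

Stitch gauge = 14/3.5 = 4 sts/in; 43.5 × 4 = 174.00 → 174 sts.
Row gauge = 20/3.5 = 5.714 rows/in; 58 × 5.714 = 331.43 → 331 rows.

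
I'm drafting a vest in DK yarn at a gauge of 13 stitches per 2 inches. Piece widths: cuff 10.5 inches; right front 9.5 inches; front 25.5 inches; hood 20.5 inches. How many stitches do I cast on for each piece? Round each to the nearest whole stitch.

cuff 68; right front 62; front 166; hood 133.

Rate = 13/2 = 6.5 sts per in.
cuff: 10.5 × 6.5 = 68.25 → 68.
right front: 9.5 × 6.5 = 61.75 → 62.
front: 25.5 × 6.5 = 165.75 → 166.
hood: 20.5 × 6.5 = 133.25 → 133.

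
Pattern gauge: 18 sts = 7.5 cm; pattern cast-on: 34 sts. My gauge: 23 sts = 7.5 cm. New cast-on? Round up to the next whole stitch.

Scale factor = 23 / 18 = 1.278.
34 × 23 / 18 = 43.44 sts.
→ 44 sts.

CO 44 sts.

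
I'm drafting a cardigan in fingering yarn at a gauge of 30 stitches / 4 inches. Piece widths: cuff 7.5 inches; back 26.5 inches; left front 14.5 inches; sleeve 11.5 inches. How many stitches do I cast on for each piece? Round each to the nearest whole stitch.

Rate = 30/4 = 7.5 sts per in.
cuff: 7.5 × 7.5 = 56.25 → 56.
back: 26.5 × 7.5 = 198.75 → 199.
left front: 14.5 × 7.5 = 108.75 → 109.
sleeve: 11.5 × 7.5 = 86.25 → 86.

cuff 56; back 199; left front 109; sleeve 86.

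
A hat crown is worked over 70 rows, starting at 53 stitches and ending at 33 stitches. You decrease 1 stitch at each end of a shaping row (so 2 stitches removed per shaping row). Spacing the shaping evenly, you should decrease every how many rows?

Stitches to remove: |33 − 53| = 20.
Shaping rows needed: 20 / 2 = 10.
70 rows / 10 = every 7 rows.

Decrease every 7th row.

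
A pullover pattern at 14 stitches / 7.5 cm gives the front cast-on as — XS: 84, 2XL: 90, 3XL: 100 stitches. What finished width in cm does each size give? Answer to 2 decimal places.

14/7.5 = 1.867 sts per cm.
XS: 84 / 1.867 = 45.000 → 45.00 cm.
2XL: 90 / 1.867 = 48.214 → 48.21 cm.
3XL: 100 / 1.867 = 53.571 → 53.57 cm.

XS 45.00 cm; 2XL 48.21 cm; 3XL 53.57 cm.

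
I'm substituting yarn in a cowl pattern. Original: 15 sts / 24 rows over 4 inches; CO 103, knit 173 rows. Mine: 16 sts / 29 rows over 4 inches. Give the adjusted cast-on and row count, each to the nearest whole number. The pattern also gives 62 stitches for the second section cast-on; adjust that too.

Cast on 110 stitches; work 209 rows; second section cast-on 66 stitches.

Stitches: 103 × 16/15 = 109.87 → 110.
Rows: 173 × 29/24 = 209.04 → 209.
second section cast-on: 62 × 16/15 = 66.13 → 66.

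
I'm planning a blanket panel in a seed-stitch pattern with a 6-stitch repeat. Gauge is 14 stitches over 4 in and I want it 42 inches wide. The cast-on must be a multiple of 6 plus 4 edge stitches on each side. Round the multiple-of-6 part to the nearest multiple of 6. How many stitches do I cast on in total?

14 / 4 = 3.5 sts per inch.
42 × 3.5 = 147.00 sts.
Less 8 edge sts → 139.00 for the repeat.
Nearest multiple of 6: 138.
Add back 8 edge sts → 146.

CO 146 sts.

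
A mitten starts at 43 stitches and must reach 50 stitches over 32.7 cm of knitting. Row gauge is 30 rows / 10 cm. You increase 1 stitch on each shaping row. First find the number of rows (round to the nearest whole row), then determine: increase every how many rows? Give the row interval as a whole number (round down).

Rows = 32.7 × 3 = 98.1 → 98 rows.
Stitches to add: 7 → 7 shaping rows (at 1 st each).
98 / 7 = 14.00 → every 14 rows.

Increase every 14th row.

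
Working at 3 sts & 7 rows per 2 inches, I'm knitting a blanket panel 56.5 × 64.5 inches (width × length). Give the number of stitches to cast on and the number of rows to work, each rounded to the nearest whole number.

Cast on 85 stitches and work 226 rows.

Stitch gauge = 3/2 = 1.5 sts/in; 56.5 × 1.5 = 84.75 → 85 sts.
Row gauge = 7/2 = 3.5 rows/in; 64.5 × 3.5 = 225.75 → 226 rows.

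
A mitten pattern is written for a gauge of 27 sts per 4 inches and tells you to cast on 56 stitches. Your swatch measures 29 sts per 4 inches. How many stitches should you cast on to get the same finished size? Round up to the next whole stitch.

Scale factor = 29 / 27 = 1.074.
56 × 29 / 27 = 60.15 sts.
→ 61 sts.

Cast on 61 stitches.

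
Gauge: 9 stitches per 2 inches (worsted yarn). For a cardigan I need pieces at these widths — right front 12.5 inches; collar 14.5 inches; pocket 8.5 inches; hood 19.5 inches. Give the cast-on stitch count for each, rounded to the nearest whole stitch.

right front 56; collar 65; pocket 38; hood 88.

Rate = 9/2 = 4.5 sts per in.
right front: 12.5 × 4.5 = 56.25 → 56.
collar: 14.5 × 4.5 = 65.25 → 65.
pocket: 8.5 × 4.5 = 38.25 → 38.
hood: 19.5 × 4.5 = 87.75 → 88.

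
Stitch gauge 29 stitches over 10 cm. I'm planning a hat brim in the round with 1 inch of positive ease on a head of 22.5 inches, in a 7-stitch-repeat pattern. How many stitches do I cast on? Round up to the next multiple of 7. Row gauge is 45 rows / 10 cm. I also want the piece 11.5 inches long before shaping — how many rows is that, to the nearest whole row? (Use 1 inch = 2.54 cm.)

Cast on 175 stitches; work 131 rows.

Finished = 22.5 + 1 = 23.5 inches.
23.5 inches × 2.54 = 59.69 cm.
29/10 = 2.9 sts per cm; 59.69 × 2.9 = 173.10 sts.
Next multiple of 7 → 175.
11.5 inches = 29.21 cm; × 4.5 = 131.44 → 131 rows.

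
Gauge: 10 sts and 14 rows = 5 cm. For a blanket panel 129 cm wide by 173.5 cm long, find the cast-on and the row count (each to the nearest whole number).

Cast on 258 stitches and work 486 rows.

Stitch gauge = 10/5 = 2 sts/cm; 129 × 2 = 258.00 → 258 sts.
Row gauge = 14/5 = 2.8 rows/cm; 173.5 × 2.8 = 485.80 → 486 rows.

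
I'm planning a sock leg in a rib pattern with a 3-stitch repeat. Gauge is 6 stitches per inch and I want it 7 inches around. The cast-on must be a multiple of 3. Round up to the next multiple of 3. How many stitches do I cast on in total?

6 / 1 = 6 sts per inch.
7 × 6 = 42.00 sts.
Next multiple of 3: 42.

42 stitches.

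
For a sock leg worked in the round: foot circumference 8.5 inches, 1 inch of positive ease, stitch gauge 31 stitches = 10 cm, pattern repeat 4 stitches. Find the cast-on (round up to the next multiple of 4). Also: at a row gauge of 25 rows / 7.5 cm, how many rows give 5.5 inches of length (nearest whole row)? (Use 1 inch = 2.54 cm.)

Finished = 8.5 + 1 = 9.5 inches.
9.5 inches × 2.54 = 24.13 cm.
31/10 = 3.1 sts per cm; 24.13 × 3.1 = 74.80 sts.
Next multiple of 4 → 76.
5.5 inches = 13.97 cm; × 3.333 = 46.57 → 47 rows.

Cast on 76 stitches; work 47 rows.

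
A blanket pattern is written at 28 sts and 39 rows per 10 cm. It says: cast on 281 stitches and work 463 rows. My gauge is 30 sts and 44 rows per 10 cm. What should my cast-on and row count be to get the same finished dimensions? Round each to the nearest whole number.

Cast on 301 stitches; work 522 rows.

Stitches: 281 × 30/28 = 301.07 → 301.
Rows: 463 × 44/39 = 522.36 → 522.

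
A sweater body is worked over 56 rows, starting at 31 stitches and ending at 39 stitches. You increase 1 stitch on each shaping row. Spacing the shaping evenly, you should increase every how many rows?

Stitches to add: |39 − 31| = 8.
Shaping rows needed: 8 / 1 = 8.
56 rows / 8 = every 7 rows.

Increase every 7th row.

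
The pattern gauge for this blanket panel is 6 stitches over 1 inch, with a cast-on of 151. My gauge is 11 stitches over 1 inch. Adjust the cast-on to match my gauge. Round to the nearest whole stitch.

Scale factor = 11 / 6 = 1.833.
151 × 11 / 6 = 276.83 sts.
→ 277 sts.

Cast on 277 stitches.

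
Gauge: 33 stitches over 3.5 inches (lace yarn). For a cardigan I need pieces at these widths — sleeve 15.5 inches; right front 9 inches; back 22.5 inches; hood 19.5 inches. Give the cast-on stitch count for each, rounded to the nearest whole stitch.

Rate = 33/3.5 = 9.429 sts per in.
sleeve: 15.5 × 9.429 = 146.14 → 146.
right front: 9 × 9.429 = 84.86 → 85.
back: 22.5 × 9.429 = 212.14 → 212.
hood: 19.5 × 9.429 = 183.86 → 184.

sleeve 146; right front 85; back 212; hood 184.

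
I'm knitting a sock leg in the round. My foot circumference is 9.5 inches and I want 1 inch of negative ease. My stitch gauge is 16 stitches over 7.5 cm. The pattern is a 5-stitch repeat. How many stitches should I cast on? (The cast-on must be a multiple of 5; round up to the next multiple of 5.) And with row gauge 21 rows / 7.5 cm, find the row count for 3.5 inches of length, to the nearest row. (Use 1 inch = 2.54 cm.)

Finished = 9.5 − 1 = 8.5 inches.
8.5 inches × 2.54 = 21.59 cm.
16/7.5 = 2.133 sts per cm; 21.59 × 2.133 = 46.06 sts.
Next multiple of 5 → 50.
3.5 inches = 8.89 cm; × 2.8 = 24.89 → 25 rows.

Cast on 50 stitches; work 25 rows.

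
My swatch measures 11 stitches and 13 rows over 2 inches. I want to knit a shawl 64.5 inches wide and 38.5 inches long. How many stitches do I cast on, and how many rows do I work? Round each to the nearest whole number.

Cast on 355 stitches and work 250 rows.

Stitch gauge = 11/2 = 5.5 sts/in; 64.5 × 5.5 = 354.75 → 355 sts.
Row gauge = 13/2 = 6.5 rows/in; 38.5 × 6.5 = 250.25 → 250 rows.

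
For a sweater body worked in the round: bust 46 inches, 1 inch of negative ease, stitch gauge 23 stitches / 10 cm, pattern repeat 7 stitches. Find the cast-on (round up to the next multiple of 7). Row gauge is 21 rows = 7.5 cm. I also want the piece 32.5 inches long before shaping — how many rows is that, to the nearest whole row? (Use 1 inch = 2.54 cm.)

Finished = 46 − 1 = 45 inches.
45 inches × 2.54 = 114.30 cm.
23/10 = 2.3 sts per cm; 114.30 × 2.3 = 262.89 sts.
Next multiple of 7 → 266.
32.5 inches = 82.55 cm; × 2.8 = 231.14 → 231 rows.

Cast on 266 stitches; work 231 rows.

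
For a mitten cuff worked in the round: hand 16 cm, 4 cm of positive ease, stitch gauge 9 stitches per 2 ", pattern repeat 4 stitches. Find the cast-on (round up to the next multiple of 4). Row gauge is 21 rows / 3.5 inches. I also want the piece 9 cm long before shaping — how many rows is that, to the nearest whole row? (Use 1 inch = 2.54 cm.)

Cast on 36 stitches; work 21 rows.

Finished = 16 + 4 = 20 cm.
20 cm × 1/2.54 = 7.87 inches.
9/2 = 4.5 sts per in; 7.87 × 4.5 = 35.43 sts.
Next multiple of 4 → 36.
9 cm = 3.54 inches; × 6 = 21.26 → 21 rows.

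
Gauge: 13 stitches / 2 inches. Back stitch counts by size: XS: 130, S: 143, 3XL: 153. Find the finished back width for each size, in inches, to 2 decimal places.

XS 20.00 inches; S 22.00 inches; 3XL 23.54 inches.

13/2 = 6.5 sts per in.
XS: 130 / 6.5 = 20.000 → 20.00 in.
S: 143 / 6.5 = 22.000 → 22.00 in.
3XL: 153 / 6.5 = 23.538 → 23.54 in.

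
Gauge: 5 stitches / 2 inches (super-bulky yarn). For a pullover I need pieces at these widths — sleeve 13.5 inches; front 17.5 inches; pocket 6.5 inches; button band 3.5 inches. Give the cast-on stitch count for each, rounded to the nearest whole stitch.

sleeve 34; front 44; pocket 16; button band 9.

Rate = 5/2 = 2.5 sts per in.
sleeve: 13.5 × 2.5 = 33.75 → 34.
front: 17.5 × 2.5 = 43.75 → 44.
pocket: 6.5 × 2.5 = 16.25 → 16.
button band: 3.5 × 2.5 = 8.75 → 9.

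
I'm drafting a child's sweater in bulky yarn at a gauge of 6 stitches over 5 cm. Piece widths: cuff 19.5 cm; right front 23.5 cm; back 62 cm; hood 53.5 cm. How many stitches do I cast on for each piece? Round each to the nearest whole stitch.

Rate = 6/5 = 1.2 sts per cm.
cuff: 19.5 × 1.2 = 23.40 → 23.
right front: 23.5 × 1.2 = 28.20 → 28.
back: 62 × 1.2 = 74.40 → 74.
hood: 53.5 × 1.2 = 64.20 → 64.

cuff 23; right front 28; back 74; hood 64.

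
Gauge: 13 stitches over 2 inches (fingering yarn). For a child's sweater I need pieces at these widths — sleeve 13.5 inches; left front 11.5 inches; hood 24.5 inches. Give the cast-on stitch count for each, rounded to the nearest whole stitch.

sleeve 88; left front 75; hood 159.

Rate = 13/2 = 6.5 sts per in.
sleeve: 13.5 × 6.5 = 87.75 → 88.
left front: 11.5 × 6.5 = 74.75 → 75.
hood: 24.5 × 6.5 = 159.25 → 159.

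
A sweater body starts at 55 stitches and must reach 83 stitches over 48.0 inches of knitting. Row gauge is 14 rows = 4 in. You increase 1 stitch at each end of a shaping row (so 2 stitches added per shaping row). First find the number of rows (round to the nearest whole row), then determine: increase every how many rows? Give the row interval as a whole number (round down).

Rows = 48.0 × 3.5 = 168.0 → 168 rows.
Stitches to add: 28 → 14 shaping rows (at 2 st each).
168 / 14 = 12.00 → every 12 rows.

Increase every 12th row.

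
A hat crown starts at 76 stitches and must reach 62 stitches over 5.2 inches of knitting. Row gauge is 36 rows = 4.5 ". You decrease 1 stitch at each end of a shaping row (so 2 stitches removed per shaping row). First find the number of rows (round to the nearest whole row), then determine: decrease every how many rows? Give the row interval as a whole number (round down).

Decrease every 6th row.

Rows = 5.2 × 8 = 41.6 → 42 rows.
Stitches to remove: 14 → 7 shaping rows (at 2 st each).
42 / 7 = 6.00 → every 6 rows.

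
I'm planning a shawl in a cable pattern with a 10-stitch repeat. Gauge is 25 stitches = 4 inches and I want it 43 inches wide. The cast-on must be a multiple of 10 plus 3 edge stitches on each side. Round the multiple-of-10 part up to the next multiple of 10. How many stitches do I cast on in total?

CO 276 sts.

25 / 4 = 6.25 sts per inch.
43 × 6.25 = 268.75 sts.
Less 6 edge sts → 262.75 for the repeat.
Next multiple of 10: 270.
Add back 6 edge sts → 276.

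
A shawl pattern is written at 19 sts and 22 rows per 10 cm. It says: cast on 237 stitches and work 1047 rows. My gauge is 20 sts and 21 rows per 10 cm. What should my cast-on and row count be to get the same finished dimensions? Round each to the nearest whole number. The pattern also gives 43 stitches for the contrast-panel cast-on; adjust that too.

Cast on 249 stitches; work 999 rows; contrast-panel cast-on 45 stitches.

Stitches: 237 × 20/19 = 249.47 → 249.
Rows: 1047 × 21/22 = 999.41 → 999.
contrast-panel cast-on: 43 × 20/19 = 45.26 → 45.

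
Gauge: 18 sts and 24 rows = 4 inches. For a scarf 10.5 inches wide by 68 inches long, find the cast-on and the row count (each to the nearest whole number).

Stitch gauge = 18/4 = 4.5 sts/in; 10.5 × 4.5 = 47.25 → 47 sts.
Row gauge = 24/4 = 6 rows/in; 68 × 6 = 408.00 → 408 rows.

Cast on 47 stitches and work 408 rows.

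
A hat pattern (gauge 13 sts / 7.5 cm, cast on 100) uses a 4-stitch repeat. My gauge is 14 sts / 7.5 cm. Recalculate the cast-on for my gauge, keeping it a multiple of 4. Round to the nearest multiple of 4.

Cast on 108 stitches.

100 × 14 / 13 = 107.69.
Nearest multiple of 4: 108.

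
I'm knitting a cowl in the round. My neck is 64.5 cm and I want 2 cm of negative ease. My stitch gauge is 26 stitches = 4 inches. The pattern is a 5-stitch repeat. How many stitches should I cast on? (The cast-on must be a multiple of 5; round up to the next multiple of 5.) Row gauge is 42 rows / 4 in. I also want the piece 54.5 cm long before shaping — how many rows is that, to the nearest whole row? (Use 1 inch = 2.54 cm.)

Cast on 160 stitches; work 225 rows.

Finished = 64.5 − 2 = 62.5 cm.
62.5 cm × 1/2.54 = 24.61 inches.
26/4 = 6.5 sts per in; 24.61 × 6.5 = 159.94 sts.
Next multiple of 5 → 160.
54.5 cm = 21.46 inches; × 10.5 = 225.30 → 225 rows.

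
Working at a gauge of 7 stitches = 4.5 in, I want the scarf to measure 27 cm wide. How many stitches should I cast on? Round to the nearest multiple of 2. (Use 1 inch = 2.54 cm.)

27 cm = 10.63 in.
7 stitches / 4.5 in = 1.556 stitches per inch.
10.63 × 1.556 = 16.54 stitches.
Round to nearest multiple of 2 → 16.

CO 16 sts.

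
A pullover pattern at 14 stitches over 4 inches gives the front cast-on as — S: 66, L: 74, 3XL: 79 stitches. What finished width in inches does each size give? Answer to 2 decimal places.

S 18.86 inches; L 21.14 inches; 3XL 22.57 inches.

14/4 = 3.5 sts per in.
S: 66 / 3.5 = 18.857 → 18.86 in.
L: 74 / 3.5 = 21.143 → 21.14 in.
3XL: 79 / 3.5 = 22.571 → 22.57 in.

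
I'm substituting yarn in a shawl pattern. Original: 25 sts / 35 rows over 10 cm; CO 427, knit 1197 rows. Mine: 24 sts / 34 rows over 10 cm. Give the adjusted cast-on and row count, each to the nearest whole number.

Stitches: 427 × 24/25 = 409.92 → 410.
Rows: 1197 × 34/35 = 1162.80 → 1163.

Cast on 410 stitches; work 1163 rows.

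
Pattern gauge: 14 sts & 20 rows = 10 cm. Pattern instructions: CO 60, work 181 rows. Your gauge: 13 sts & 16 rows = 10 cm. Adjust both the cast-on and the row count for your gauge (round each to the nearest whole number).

Cast on 56 stitches; work 145 rows.

Stitches: 60 × 13/14 = 55.71 → 56.
Rows: 181 × 16/20 = 144.80 → 145.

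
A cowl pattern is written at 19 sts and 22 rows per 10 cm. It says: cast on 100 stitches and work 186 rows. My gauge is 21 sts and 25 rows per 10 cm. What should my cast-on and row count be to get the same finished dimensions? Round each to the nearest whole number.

Cast on 111 stitches; work 211 rows.

Stitches: 100 × 21/19 = 110.53 → 111.
Rows: 186 × 25/22 = 211.36 → 211.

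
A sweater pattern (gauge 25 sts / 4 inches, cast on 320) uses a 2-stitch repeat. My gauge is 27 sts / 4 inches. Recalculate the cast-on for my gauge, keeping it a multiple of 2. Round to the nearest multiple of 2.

Cast on 346 stitches.

320 × 27 / 25 = 345.60.
Nearest multiple of 2: 346.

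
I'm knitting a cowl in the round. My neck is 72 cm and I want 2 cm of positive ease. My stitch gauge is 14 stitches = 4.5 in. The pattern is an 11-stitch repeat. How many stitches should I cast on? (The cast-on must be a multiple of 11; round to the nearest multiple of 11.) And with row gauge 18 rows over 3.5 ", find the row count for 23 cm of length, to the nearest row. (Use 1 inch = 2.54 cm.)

Finished = 72 + 2 = 74 cm.
74 cm × 1/2.54 = 29.13 inches.
14/4.5 = 3.111 sts per in; 29.13 × 3.111 = 90.64 sts.
Nearest multiple of 11 → 88.
23 cm = 9.06 inches; × 5.143 = 46.57 → 47 rows.

Cast on 88 stitches; work 47 rows.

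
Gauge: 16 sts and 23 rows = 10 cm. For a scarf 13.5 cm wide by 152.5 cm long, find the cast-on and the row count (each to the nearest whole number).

Cast on 22 stitches and work 351 rows.

Stitch gauge = 16/10 = 1.6 sts/cm; 13.5 × 1.6 = 21.60 → 22 sts.
Row gauge = 23/10 = 2.3 rows/cm; 152.5 × 2.3 = 350.75 → 351 rows.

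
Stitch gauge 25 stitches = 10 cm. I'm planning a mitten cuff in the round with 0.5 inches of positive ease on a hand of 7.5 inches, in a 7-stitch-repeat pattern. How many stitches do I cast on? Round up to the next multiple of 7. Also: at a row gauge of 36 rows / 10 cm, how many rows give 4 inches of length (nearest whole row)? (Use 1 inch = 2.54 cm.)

Finished = 7.5 + 0.5 = 8 inches.
8 inches × 2.54 = 20.32 cm.
25/10 = 2.5 sts per cm; 20.32 × 2.5 = 50.80 sts.
Next multiple of 7 → 56.
4 inches = 10.16 cm; × 3.6 = 36.58 → 37 rows.

Cast on 56 stitches; work 37 rows.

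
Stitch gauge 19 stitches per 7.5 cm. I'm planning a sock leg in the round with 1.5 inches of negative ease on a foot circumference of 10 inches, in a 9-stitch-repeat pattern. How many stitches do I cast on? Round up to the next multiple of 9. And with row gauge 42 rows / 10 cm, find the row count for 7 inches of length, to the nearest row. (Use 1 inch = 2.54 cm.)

Finished = 10 − 1.5 = 8.5 inches.
8.5 inches × 2.54 = 21.59 cm.
19/7.5 = 2.533 sts per cm; 21.59 × 2.533 = 54.69 sts.
Next multiple of 9 → 63.
7 inches = 17.78 cm; × 4.2 = 74.68 → 75 rows.

Cast on 63 stitches; work 75 rows.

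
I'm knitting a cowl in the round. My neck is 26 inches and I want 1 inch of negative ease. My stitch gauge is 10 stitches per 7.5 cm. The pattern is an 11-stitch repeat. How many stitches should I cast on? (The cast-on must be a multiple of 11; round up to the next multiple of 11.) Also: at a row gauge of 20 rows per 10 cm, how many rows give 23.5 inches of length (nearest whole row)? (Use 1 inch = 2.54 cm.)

Cast on 88 stitches; work 119 rows.

Finished = 26 − 1 = 25 inches.
25 inches × 2.54 = 63.50 cm.
10/7.5 = 1.333 sts per cm; 63.50 × 1.333 = 84.67 sts.
Next multiple of 11 → 88.
23.5 inches = 59.69 cm; × 2 = 119.38 → 119 rows.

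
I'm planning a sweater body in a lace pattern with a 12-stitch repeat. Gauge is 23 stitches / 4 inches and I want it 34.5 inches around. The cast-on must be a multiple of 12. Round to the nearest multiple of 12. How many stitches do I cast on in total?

23 / 4 = 5.75 sts per inch.
34.5 × 5.75 = 198.38 sts.
Nearest multiple of 12: 204.

204 stitches.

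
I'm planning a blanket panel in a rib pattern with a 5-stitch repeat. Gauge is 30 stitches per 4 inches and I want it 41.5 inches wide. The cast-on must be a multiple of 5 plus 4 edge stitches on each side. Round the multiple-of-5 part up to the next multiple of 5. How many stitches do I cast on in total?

CO 313 sts.

30 / 4 = 7.5 sts per inch.
41.5 × 7.5 = 311.25 sts.
Less 8 edge sts → 303.25 for the repeat.
Next multiple of 5: 305.
Add back 8 edge sts → 313.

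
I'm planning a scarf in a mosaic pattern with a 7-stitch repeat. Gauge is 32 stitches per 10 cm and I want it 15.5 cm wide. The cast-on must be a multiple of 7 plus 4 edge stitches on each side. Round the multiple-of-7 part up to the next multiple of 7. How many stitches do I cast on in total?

50 stitches.

32 / 10 = 3.2 sts per cm.
15.5 × 3.2 = 49.60 sts.
Less 8 edge sts → 41.60 for the repeat.
Next multiple of 7: 42.
Add back 8 edge sts → 50.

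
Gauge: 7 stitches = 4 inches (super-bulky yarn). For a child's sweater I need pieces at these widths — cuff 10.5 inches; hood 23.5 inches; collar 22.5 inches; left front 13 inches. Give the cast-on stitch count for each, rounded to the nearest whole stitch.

cuff 18; hood 41; collar 39; left front 23.

Rate = 7/4 = 1.75 sts per in.
cuff: 10.5 × 1.75 = 18.38 → 18.
hood: 23.5 × 1.75 = 41.12 → 41.
collar: 22.5 × 1.75 = 39.38 → 39.
left front: 13 × 1.75 = 22.75 → 23.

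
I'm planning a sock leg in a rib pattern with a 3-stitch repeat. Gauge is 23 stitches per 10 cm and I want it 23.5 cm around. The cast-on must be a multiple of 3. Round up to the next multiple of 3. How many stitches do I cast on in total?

23 / 10 = 2.3 sts per cm.
23.5 × 2.3 = 54.05 sts.
Next multiple of 3: 57.

Cast on 57 stitches.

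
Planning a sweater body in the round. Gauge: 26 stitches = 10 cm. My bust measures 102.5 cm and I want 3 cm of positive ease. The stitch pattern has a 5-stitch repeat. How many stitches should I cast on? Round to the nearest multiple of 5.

CO 275 sts.

Finished = 102.5 + 3 = 105.5 cm.
26 / 10 = 2.6 sts/cm.
105.5 × 2.6 = 274.30 sts.
Nearest multiple of 5: 275.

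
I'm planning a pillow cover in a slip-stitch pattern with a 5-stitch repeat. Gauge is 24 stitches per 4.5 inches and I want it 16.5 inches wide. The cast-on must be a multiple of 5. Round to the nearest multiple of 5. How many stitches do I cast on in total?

Cast on 90 stitches.

24 / 4.5 = 5.333 sts per inch.
16.5 × 5.333 = 88.00 sts.
Nearest multiple of 5: 90.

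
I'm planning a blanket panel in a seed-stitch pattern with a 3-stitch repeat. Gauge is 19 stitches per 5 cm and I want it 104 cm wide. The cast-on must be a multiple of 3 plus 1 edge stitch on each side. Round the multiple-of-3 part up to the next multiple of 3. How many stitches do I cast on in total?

CO 398 sts.

19 / 5 = 3.8 sts per cm.
104 × 3.8 = 395.20 sts.
Less 2 edge sts → 393.20 for the repeat.
Next multiple of 3: 396.
Add back 2 edge sts → 398.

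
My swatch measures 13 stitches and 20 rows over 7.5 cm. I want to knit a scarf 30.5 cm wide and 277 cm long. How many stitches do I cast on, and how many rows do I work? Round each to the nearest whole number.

Cast on 53 stitches and work 739 rows.

Stitch gauge = 13/7.5 = 1.733 sts/cm; 30.5 × 1.733 = 52.87 → 53 sts.
Row gauge = 20/7.5 = 2.667 rows/cm; 277 × 2.667 = 738.67 → 739 rows.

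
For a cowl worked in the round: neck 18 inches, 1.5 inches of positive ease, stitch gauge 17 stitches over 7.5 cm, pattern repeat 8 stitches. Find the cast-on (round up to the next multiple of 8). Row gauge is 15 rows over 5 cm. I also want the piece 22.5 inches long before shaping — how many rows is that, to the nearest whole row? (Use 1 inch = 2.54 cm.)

Finished = 18 + 1.5 = 19.5 inches.
19.5 inches × 2.54 = 49.53 cm.
17/7.5 = 2.267 sts per cm; 49.53 × 2.267 = 112.27 sts.
Next multiple of 8 → 120.
22.5 inches = 57.15 cm; × 3 = 171.45 → 171 rows.

Cast on 120 stitches; work 171 rows.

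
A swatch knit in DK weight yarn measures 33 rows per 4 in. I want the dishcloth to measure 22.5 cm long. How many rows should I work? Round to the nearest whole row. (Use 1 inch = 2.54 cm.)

22.5 cm = 8.86 in.
33 rows / 4 in = 8.25 rows per inch.
8.86 × 8.25 = 73.08 rows.
Round to nearest → 73.

73 rows.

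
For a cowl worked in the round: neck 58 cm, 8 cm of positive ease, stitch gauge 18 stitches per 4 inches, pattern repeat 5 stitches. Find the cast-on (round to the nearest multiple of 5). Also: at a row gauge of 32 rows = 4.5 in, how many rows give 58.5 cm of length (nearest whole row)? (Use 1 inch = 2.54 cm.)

Cast on 115 stitches; work 164 rows.

Finished = 58 + 8 = 66 cm.
66 cm × 1/2.54 = 25.98 inches.
18/4 = 4.5 sts per in; 25.98 × 4.5 = 116.93 sts.
Nearest multiple of 5 → 115.
58.5 cm = 23.03 inches; × 7.111 = 163.78 → 164 rows.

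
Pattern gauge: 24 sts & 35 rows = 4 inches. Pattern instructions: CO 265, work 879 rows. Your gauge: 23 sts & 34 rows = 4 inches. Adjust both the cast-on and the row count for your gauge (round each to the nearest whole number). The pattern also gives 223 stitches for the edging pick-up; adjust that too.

Cast on 254 stitches; work 854 rows; edging pick-up 214 stitches.

Stitches: 265 × 23/24 = 253.96 → 254.
Rows: 879 × 34/35 = 853.89 → 854.
edging pick-up: 223 × 23/24 = 213.71 → 214.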